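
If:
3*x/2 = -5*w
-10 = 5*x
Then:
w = 3/5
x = -2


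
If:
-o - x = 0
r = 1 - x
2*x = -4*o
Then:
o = 0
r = 1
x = 0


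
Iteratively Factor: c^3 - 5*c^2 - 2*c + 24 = (c - 3)*(c^2 - 2*c - 8) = (c - 3)*(c + 2)*(c - 4)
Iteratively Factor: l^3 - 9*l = (l)*(l^2 - 9) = l*(l + 3)*(l - 3)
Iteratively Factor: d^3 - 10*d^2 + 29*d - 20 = (d - 1)*(d^2 - 9*d + 20) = (d - 4)*(d - 1)*(d - 5)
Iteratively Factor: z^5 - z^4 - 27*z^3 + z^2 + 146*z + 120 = (z + 4)*(z^4 - 5*z^3 - 7*z^2 + 29*z + 30) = (z + 2)*(z + 4)*(z^3 - 7*z^2 + 7*z + 15) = (z - 3)*(z + 2)*(z + 4)*(z^2 - 4*z - 5) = (z - 5)*(z - 3)*(z + 2)*(z + 4)*(z + 1)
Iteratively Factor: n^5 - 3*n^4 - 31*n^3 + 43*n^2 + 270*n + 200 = (n + 4)*(n^4 - 7*n^3 - 3*n^2 + 55*n + 50) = (n - 5)*(n + 4)*(n^3 - 2*n^2 - 13*n - 10) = (n - 5)^2*(n + 4)*(n^2 + 3*n + 2) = (n - 5)^2*(n + 2)*(n + 4)*(n + 1)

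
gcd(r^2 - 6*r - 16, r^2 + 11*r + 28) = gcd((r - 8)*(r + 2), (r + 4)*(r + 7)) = 1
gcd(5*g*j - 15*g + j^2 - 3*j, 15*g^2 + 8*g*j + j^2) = 5*g + j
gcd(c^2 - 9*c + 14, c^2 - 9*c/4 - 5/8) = 1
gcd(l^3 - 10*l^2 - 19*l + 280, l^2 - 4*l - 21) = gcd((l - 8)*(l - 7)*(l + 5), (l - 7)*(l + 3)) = l - 7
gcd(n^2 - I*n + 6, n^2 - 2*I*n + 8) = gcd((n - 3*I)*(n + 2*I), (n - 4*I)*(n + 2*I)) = n + 2*I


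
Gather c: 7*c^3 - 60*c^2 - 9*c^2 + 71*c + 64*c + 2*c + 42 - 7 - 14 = 7*c^3 - 69*c^2 + 137*c + 21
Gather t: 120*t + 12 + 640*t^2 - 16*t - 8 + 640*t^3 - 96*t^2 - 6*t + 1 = 640*t^3 + 544*t^2 + 98*t + 5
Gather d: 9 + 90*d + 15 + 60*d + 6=150*d + 30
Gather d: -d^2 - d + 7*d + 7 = -d^2 + 6*d + 7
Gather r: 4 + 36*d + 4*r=36*d + 4*r + 4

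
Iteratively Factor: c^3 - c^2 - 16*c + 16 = (c + 4)*(c^2 - 5*c + 4) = (c - 1)*(c + 4)*(c - 4)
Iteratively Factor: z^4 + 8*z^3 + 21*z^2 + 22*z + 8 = (z + 2)*(z^3 + 6*z^2 + 9*z + 4) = (z + 1)*(z + 2)*(z^2 + 5*z + 4) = (z + 1)^2*(z + 2)*(z + 4)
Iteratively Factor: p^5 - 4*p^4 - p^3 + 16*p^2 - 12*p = (p + 2)*(p^4 - 6*p^3 + 11*p^2 - 6*p) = (p - 2)*(p + 2)*(p^3 - 4*p^2 + 3*p) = (p - 3)*(p - 2)*(p + 2)*(p^2 - p) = (p - 3)*(p - 2)*(p - 1)*(p + 2)*(p)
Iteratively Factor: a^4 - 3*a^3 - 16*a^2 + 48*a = (a + 4)*(a^3 - 7*a^2 + 12*a) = a*(a + 4)*(a^2 - 7*a + 12) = a*(a - 3)*(a + 4)*(a - 4)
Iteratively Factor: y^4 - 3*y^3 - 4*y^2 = (y + 1)*(y^3 - 4*y^2) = y*(y + 1)*(y^2 - 4*y) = y*(y - 4)*(y + 1)*(y)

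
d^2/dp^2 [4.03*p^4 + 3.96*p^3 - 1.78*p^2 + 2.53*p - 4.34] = 48.36*p^2 + 23.76*p - 3.56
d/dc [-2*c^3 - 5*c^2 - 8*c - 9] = -6*c^2 - 10*c - 8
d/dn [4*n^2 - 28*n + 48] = 8*n - 28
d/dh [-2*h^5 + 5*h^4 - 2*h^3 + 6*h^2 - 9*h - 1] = -10*h^4 + 20*h^3 - 6*h^2 + 12*h - 9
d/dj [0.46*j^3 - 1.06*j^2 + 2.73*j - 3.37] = 1.38*j^2 - 2.12*j + 2.73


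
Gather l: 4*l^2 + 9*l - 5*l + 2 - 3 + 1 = 4*l^2 + 4*l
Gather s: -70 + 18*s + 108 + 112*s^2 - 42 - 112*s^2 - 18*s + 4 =0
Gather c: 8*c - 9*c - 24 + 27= 3 - c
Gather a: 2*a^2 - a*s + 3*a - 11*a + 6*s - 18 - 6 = 2*a^2 + a*(-s - 8) + 6*s - 24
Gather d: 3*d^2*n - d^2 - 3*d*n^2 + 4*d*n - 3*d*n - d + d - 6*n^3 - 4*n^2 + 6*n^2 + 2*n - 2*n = d^2*(3*n - 1) + d*(-3*n^2 + n) - 6*n^3 + 2*n^2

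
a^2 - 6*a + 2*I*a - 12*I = (a - 6)*(a + 2*I)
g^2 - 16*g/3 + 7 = (g - 3)*(g - 7/3)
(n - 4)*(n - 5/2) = n^2 - 13*n/2 + 10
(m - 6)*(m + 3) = m^2 - 3*m - 18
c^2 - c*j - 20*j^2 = (c - 5*j)*(c + 4*j)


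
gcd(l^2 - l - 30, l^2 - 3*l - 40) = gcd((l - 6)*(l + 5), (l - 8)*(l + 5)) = l + 5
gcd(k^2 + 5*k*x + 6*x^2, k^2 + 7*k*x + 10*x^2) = k + 2*x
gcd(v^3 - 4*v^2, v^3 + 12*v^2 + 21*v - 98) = 1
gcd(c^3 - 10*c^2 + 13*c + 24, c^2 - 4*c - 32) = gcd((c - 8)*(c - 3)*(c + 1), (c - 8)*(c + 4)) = c - 8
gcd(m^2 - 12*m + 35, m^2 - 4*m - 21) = m - 7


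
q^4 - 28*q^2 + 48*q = q*(q - 4)*(q - 2)*(q + 6)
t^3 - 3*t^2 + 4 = (t - 2)^2*(t + 1)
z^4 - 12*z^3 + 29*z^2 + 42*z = z*(z - 7)*(z - 6)*(z + 1)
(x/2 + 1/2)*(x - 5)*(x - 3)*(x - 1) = x^4/2 - 4*x^3 + 7*x^2 + 4*x - 15/2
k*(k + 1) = k^2 + k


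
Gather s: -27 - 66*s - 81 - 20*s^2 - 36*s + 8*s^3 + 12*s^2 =8*s^3 - 8*s^2 - 102*s - 108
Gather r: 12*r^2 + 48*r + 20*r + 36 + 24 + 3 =12*r^2 + 68*r + 63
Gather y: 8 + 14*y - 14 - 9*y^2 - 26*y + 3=-9*y^2 - 12*y - 3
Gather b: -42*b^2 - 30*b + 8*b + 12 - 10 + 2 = -42*b^2 - 22*b + 4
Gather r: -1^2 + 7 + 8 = 14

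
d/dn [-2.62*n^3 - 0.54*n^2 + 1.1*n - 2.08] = -7.86*n^2 - 1.08*n + 1.1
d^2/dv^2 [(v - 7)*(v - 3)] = 2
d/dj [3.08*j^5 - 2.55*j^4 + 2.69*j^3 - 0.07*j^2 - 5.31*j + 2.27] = 15.4*j^4 - 10.2*j^3 + 8.07*j^2 - 0.14*j - 5.31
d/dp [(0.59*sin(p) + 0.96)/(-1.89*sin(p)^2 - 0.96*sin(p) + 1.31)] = (1.1151*sin(p)^2 + 3.6288*sin(p) + 1.6945)*cos(p)/(3.5721*sin(p)^4 + 3.6288*sin(p)^3 - 4.0302*sin(p)^2 - 2.5152*sin(p) + 1.7161)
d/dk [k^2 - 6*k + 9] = 2*k - 6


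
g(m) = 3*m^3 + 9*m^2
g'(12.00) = 1512.00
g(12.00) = 6480.00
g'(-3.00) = 27.00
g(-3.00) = 0.00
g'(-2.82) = 20.81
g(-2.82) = 4.29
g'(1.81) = 62.06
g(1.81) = 47.27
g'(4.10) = 225.09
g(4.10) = 358.05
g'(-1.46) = -7.10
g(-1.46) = 9.85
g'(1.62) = 52.78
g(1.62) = 36.37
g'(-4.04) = 74.17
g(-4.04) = -50.92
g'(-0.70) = -8.19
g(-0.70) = 3.38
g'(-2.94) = 24.87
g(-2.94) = 1.56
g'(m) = 9*m^2 + 18*m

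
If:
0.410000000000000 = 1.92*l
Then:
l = 0.21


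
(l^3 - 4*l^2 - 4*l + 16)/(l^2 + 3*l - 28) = (l^2 - 4)/(l + 7)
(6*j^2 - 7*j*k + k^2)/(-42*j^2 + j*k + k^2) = (-j + k)/(7*j + k)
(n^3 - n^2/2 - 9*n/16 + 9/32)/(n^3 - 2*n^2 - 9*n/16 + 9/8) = (n - 1/2)/(n - 2)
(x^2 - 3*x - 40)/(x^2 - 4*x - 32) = (x + 5)/(x + 4)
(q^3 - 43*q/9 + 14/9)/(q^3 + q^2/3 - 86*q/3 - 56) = (3*q^2 - 7*q + 2)/(3*(q^2 - 2*q - 24))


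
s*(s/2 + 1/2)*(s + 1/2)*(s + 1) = s^4/2 + 5*s^3/4 + s^2 + s/4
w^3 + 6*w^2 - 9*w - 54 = (w - 3)*(w + 3)*(w + 6)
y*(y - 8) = y^2 - 8*y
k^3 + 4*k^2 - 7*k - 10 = (k - 2)*(k + 1)*(k + 5)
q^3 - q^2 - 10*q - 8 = (q - 4)*(q + 1)*(q + 2)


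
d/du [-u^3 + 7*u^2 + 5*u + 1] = -3*u^2 + 14*u + 5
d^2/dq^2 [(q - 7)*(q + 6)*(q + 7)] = 6*q + 12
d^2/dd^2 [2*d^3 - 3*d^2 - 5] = 12*d - 6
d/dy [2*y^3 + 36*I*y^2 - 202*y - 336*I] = 6*y^2 + 72*I*y - 202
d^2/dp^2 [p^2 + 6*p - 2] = 2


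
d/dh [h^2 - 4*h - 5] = 2*h - 4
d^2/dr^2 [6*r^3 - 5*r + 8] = 36*r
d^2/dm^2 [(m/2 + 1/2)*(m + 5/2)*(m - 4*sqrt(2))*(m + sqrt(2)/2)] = 6*m^2 - 21*sqrt(2)*m/2 + 21*m/2 - 49*sqrt(2)/4 - 3/2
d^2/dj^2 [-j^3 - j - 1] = -6*j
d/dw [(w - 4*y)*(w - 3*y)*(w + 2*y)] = 3*w^2 - 10*w*y - 2*y^2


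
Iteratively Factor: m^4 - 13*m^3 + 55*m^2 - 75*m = (m - 5)*(m^3 - 8*m^2 + 15*m) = m*(m - 5)*(m^2 - 8*m + 15) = m*(m - 5)*(m - 3)*(m - 5)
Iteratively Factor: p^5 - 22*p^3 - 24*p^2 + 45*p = (p + 3)*(p^4 - 3*p^3 - 13*p^2 + 15*p) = (p + 3)^2*(p^3 - 6*p^2 + 5*p) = (p - 5)*(p + 3)^2*(p^2 - p) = p*(p - 5)*(p + 3)^2*(p - 1)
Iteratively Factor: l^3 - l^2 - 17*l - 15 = (l - 5)*(l^2 + 4*l + 3) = (l - 5)*(l + 3)*(l + 1)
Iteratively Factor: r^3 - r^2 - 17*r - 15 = (r + 3)*(r^2 - 4*r - 5) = (r - 5)*(r + 3)*(r + 1)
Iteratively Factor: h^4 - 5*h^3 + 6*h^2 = (h)*(h^3 - 5*h^2 + 6*h) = h*(h - 2)*(h^2 - 3*h) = h^2*(h - 2)*(h - 3)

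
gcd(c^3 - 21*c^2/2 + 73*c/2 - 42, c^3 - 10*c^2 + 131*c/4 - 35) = c^2 - 15*c/2 + 14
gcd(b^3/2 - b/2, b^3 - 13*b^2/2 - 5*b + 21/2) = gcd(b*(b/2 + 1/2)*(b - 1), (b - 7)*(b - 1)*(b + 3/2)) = b - 1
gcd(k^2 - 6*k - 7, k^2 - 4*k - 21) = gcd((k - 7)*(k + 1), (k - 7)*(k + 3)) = k - 7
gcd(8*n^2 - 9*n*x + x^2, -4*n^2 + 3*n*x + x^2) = -n + x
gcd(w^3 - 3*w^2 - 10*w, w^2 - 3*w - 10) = w^2 - 3*w - 10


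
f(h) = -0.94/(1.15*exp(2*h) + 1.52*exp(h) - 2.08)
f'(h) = -0.94*(-2.3*exp(2*h) - 1.52*exp(h))/(1.15*exp(2*h) + 1.52*exp(h) - 2.08)^2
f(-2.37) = 0.49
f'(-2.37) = 0.04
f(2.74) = -0.00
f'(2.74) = 0.01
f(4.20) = -0.00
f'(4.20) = 0.00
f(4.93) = -0.00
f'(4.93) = 0.00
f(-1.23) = 0.61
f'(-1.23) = 0.25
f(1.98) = -0.01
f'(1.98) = 0.03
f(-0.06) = -2.53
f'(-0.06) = 23.65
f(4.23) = -0.00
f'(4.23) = 0.00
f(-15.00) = 0.45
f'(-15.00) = 0.00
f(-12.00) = 0.45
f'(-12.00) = 0.00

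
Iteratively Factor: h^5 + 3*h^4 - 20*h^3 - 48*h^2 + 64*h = (h + 4)*(h^4 - h^3 - 16*h^2 + 16*h) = (h - 4)*(h + 4)*(h^3 + 3*h^2 - 4*h) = h*(h - 4)*(h + 4)*(h^2 + 3*h - 4) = h*(h - 4)*(h + 4)^2*(h - 1)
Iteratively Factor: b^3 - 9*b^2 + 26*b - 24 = (b - 4)*(b^2 - 5*b + 6) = (b - 4)*(b - 2)*(b - 3)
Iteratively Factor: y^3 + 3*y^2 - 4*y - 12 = (y - 2)*(y^2 + 5*y + 6) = (y - 2)*(y + 2)*(y + 3)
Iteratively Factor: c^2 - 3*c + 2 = (c - 2)*(c - 1)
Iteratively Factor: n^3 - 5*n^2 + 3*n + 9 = (n - 3)*(n^2 - 2*n - 3) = (n - 3)^2*(n + 1)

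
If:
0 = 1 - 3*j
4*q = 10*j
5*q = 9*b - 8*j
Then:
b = 41/54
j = 1/3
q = 5/6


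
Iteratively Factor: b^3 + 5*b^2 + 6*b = (b)*(b^2 + 5*b + 6) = b*(b + 2)*(b + 3)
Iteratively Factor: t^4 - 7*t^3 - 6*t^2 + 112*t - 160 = (t - 4)*(t^3 - 3*t^2 - 18*t + 40) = (t - 5)*(t - 4)*(t^2 + 2*t - 8) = (t - 5)*(t - 4)*(t + 4)*(t - 2)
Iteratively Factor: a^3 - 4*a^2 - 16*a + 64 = (a - 4)*(a^2 - 16) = (a - 4)*(a + 4)*(a - 4)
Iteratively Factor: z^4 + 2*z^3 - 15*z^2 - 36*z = (z - 4)*(z^3 + 6*z^2 + 9*z) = (z - 4)*(z + 3)*(z^2 + 3*z) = (z - 4)*(z + 3)^2*(z)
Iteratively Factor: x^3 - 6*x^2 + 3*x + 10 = (x - 2)*(x^2 - 4*x - 5) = (x - 2)*(x + 1)*(x - 5)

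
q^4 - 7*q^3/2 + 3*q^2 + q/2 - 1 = (q - 2)*(q - 1)^2*(q + 1/2)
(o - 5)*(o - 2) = o^2 - 7*o + 10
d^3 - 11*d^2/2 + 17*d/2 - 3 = (d - 3)*(d - 2)*(d - 1/2)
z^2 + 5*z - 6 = (z - 1)*(z + 6)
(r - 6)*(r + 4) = r^2 - 2*r - 24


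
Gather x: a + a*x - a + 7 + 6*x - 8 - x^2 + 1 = -x^2 + x*(a + 6)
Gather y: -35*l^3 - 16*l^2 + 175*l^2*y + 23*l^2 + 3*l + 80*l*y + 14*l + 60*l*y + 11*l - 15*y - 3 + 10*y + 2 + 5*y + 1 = -35*l^3 + 7*l^2 + 28*l + y*(175*l^2 + 140*l)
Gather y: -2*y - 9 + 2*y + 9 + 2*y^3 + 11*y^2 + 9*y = 2*y^3 + 11*y^2 + 9*y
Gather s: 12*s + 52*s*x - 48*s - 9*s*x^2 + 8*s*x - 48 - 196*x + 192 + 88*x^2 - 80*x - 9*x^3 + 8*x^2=s*(-9*x^2 + 60*x - 36) - 9*x^3 + 96*x^2 - 276*x + 144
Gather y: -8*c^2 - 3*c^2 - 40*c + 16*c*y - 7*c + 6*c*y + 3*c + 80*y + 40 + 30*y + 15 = -11*c^2 - 44*c + y*(22*c + 110) + 55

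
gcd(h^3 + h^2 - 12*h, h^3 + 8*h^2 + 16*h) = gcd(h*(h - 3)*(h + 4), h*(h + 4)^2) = h^2 + 4*h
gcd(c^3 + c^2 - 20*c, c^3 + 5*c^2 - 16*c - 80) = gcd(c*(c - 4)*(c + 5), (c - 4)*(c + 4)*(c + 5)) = c^2 + c - 20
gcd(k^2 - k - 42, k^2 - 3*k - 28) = k - 7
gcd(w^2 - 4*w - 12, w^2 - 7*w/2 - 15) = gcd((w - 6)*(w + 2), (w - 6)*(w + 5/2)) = w - 6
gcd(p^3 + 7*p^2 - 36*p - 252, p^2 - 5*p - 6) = p - 6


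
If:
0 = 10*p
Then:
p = 0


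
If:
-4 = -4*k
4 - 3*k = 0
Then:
No Solution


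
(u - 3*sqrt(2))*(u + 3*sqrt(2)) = u^2 - 18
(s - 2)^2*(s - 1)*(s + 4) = s^4 - s^3 - 12*s^2 + 28*s - 16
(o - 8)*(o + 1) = o^2 - 7*o - 8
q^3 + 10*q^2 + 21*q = q*(q + 3)*(q + 7)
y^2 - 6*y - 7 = (y - 7)*(y + 1)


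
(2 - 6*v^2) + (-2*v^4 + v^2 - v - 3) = -2*v^4 - 5*v^2 - v - 1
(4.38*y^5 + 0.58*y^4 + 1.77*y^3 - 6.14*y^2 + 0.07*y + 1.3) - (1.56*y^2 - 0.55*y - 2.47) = 4.38*y^5 + 0.58*y^4 + 1.77*y^3 - 7.7*y^2 + 0.62*y + 3.77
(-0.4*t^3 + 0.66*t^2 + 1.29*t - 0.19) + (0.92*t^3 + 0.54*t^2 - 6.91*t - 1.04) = 0.52*t^3 + 1.2*t^2 - 5.62*t - 1.23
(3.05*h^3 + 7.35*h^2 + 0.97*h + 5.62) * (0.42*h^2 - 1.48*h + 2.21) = 1.281*h^5 - 1.427*h^4 - 3.7301*h^3 + 17.1683*h^2 - 6.1739*h + 12.4202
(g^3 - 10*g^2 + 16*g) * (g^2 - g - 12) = g^5 - 11*g^4 + 14*g^3 + 104*g^2 - 192*g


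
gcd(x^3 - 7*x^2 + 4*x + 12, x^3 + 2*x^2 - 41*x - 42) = x^2 - 5*x - 6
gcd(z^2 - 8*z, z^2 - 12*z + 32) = z - 8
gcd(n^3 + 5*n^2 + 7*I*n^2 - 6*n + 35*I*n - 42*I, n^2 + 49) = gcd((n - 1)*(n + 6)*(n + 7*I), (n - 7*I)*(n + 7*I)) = n + 7*I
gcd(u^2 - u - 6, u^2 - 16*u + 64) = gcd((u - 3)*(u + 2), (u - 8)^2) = 1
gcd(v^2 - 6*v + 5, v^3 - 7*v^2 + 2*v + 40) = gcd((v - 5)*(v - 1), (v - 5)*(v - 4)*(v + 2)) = v - 5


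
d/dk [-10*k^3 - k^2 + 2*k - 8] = -30*k^2 - 2*k + 2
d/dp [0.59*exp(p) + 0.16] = 0.59*exp(p)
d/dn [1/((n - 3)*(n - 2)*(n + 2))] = (-(n - 3)*(n - 2) - (n - 3)*(n + 2) - (n - 2)*(n + 2))/((n - 3)^2*(n - 2)^2*(n + 2)^2)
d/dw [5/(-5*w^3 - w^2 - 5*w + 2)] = 5*(15*w^2 + 2*w + 5)/(5*w^3 + w^2 + 5*w - 2)^2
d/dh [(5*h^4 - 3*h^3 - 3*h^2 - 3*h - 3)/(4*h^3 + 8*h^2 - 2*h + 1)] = (20*h^6 + 80*h^5 - 42*h^4 + 56*h^3 + 57*h^2 + 42*h - 9)/(16*h^6 + 64*h^5 + 48*h^4 - 24*h^3 + 20*h^2 - 4*h + 1)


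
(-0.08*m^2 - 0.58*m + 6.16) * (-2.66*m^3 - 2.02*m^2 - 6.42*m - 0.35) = 0.2128*m^5 + 1.7044*m^4 - 14.7004*m^3 - 8.6916*m^2 - 39.3442*m - 2.156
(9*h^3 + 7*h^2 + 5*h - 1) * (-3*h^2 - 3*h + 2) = -27*h^5 - 48*h^4 - 18*h^3 + 2*h^2 + 13*h - 2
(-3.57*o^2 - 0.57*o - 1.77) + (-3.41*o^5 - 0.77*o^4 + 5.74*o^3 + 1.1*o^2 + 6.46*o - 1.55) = -3.41*o^5 - 0.77*o^4 + 5.74*o^3 - 2.47*o^2 + 5.89*o - 3.32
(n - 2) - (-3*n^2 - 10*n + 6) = 3*n^2 + 11*n - 8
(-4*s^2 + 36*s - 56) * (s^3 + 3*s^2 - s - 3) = -4*s^5 + 24*s^4 + 56*s^3 - 192*s^2 - 52*s + 168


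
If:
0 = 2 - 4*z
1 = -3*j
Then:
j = -1/3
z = 1/2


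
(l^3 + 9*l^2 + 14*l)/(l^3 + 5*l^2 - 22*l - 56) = l/(l - 4)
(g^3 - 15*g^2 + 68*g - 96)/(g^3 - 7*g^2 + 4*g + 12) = (g^3 - 15*g^2 + 68*g - 96)/(g^3 - 7*g^2 + 4*g + 12)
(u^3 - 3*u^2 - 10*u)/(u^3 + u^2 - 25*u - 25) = u*(u + 2)/(u^2 + 6*u + 5)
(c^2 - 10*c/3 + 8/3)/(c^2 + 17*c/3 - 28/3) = (c - 2)/(c + 7)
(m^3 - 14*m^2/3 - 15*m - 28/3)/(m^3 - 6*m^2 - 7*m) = (m + 4/3)/m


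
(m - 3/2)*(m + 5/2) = m^2 + m - 15/4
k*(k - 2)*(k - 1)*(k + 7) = k^4 + 4*k^3 - 19*k^2 + 14*k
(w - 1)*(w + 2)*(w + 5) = w^3 + 6*w^2 + 3*w - 10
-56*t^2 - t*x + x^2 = (-8*t + x)*(7*t + x)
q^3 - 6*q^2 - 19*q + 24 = (q - 8)*(q - 1)*(q + 3)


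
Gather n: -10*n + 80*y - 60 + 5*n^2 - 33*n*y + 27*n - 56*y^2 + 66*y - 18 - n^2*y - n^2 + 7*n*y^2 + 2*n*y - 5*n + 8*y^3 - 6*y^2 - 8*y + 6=n^2*(4 - y) + n*(7*y^2 - 31*y + 12) + 8*y^3 - 62*y^2 + 138*y - 72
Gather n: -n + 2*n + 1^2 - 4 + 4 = n + 1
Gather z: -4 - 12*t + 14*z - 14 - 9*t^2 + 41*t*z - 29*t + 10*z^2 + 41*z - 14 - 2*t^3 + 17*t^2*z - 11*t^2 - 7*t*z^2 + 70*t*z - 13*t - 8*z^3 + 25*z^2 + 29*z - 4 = -2*t^3 - 20*t^2 - 54*t - 8*z^3 + z^2*(35 - 7*t) + z*(17*t^2 + 111*t + 84) - 36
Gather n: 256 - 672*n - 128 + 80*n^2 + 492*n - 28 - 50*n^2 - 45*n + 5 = 30*n^2 - 225*n + 105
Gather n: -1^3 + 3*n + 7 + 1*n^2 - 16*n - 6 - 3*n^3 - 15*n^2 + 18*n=-3*n^3 - 14*n^2 + 5*n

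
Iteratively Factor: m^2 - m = (m - 1)*(m)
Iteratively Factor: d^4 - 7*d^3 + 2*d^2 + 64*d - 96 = (d - 2)*(d^3 - 5*d^2 - 8*d + 48) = (d - 4)*(d - 2)*(d^2 - d - 12) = (d - 4)*(d - 2)*(d + 3)*(d - 4)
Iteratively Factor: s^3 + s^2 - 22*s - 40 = (s + 4)*(s^2 - 3*s - 10) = (s - 5)*(s + 4)*(s + 2)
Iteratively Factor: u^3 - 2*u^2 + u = (u - 1)*(u^2 - u) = u*(u - 1)*(u - 1)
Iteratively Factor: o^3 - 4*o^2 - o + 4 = (o + 1)*(o^2 - 5*o + 4) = (o - 4)*(o + 1)*(o - 1)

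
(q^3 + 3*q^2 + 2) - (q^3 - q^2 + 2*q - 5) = 4*q^2 - 2*q + 7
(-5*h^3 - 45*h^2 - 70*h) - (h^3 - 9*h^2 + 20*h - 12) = -6*h^3 - 36*h^2 - 90*h + 12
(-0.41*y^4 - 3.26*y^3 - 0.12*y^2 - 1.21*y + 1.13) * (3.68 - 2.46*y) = 1.0086*y^5 + 6.5108*y^4 - 11.7016*y^3 + 2.535*y^2 - 7.2326*y + 4.1584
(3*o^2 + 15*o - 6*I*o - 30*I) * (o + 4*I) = 3*o^3 + 15*o^2 + 6*I*o^2 + 24*o + 30*I*o + 120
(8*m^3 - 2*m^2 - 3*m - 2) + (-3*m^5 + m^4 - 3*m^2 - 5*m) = -3*m^5 + m^4 + 8*m^3 - 5*m^2 - 8*m - 2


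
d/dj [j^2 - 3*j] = 2*j - 3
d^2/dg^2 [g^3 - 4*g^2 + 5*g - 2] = 6*g - 8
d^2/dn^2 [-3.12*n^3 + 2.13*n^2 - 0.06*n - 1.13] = 4.26 - 18.72*n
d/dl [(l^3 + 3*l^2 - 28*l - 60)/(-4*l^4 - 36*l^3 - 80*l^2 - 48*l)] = (l^2 - 10*l - 5)/(4*l^2*(l^2 + 2*l + 1))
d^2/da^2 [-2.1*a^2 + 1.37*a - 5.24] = -4.20000000000000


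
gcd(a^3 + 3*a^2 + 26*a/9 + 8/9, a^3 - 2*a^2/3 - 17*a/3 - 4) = a^2 + 7*a/3 + 4/3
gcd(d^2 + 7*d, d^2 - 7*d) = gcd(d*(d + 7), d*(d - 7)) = d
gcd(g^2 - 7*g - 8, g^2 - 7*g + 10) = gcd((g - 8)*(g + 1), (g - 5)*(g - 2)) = 1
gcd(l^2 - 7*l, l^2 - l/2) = l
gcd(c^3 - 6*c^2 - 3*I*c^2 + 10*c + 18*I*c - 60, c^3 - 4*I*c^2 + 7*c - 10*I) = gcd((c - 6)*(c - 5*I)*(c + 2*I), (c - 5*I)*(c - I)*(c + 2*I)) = c^2 - 3*I*c + 10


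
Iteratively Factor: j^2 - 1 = (j + 1)*(j - 1)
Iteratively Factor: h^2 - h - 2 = (h + 1)*(h - 2)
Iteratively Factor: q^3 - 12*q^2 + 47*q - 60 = (q - 5)*(q^2 - 7*q + 12) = (q - 5)*(q - 4)*(q - 3)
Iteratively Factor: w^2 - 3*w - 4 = (w - 4)*(w + 1)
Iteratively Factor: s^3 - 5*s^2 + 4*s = (s - 4)*(s^2 - s) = (s - 4)*(s - 1)*(s)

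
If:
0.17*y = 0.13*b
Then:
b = 1.30769230769231*y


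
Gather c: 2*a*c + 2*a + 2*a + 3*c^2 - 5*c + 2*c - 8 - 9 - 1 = 4*a + 3*c^2 + c*(2*a - 3) - 18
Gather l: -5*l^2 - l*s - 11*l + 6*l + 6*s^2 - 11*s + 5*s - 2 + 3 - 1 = -5*l^2 + l*(-s - 5) + 6*s^2 - 6*s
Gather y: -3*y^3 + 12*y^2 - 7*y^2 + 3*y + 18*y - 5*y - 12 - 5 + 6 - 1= -3*y^3 + 5*y^2 + 16*y - 12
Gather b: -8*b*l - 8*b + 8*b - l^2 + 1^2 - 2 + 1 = -8*b*l - l^2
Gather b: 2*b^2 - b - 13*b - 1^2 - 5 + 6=2*b^2 - 14*b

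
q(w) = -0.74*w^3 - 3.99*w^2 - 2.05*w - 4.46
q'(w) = -2.22*w^2 - 7.98*w - 2.05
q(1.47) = -18.45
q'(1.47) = -18.58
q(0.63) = -7.52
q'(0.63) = -7.96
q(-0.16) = -4.23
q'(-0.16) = -0.83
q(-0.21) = -4.20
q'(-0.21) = -0.47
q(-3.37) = -14.54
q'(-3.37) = -0.37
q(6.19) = -345.54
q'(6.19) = -136.51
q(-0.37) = -4.21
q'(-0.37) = 0.60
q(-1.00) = -5.66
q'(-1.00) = 3.71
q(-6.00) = 24.04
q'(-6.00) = -34.09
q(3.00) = -66.50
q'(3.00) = -45.97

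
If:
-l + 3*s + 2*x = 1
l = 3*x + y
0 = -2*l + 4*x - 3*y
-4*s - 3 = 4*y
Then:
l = 169/12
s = 17/12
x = 65/12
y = -13/6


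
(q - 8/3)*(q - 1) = q^2 - 11*q/3 + 8/3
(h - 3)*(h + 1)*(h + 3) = h^3 + h^2 - 9*h - 9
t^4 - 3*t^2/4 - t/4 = t*(t - 1)*(t + 1/2)^2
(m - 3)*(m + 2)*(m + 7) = m^3 + 6*m^2 - 13*m - 42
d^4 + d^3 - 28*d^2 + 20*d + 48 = (d - 4)*(d - 2)*(d + 1)*(d + 6)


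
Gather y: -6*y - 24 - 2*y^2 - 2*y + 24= -2*y^2 - 8*y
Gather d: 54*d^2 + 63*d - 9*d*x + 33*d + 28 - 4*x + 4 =54*d^2 + d*(96 - 9*x) - 4*x + 32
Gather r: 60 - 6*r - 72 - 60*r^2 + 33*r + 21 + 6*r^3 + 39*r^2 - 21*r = 6*r^3 - 21*r^2 + 6*r + 9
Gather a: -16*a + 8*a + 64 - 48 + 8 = 24 - 8*a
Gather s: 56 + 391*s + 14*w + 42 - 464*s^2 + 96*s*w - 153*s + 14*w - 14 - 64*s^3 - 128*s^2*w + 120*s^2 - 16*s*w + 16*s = -64*s^3 + s^2*(-128*w - 344) + s*(80*w + 254) + 28*w + 84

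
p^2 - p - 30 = (p - 6)*(p + 5)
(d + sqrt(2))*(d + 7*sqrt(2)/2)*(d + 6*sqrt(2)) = d^3 + 21*sqrt(2)*d^2/2 + 61*d + 42*sqrt(2)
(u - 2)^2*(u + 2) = u^3 - 2*u^2 - 4*u + 8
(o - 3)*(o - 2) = o^2 - 5*o + 6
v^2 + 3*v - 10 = (v - 2)*(v + 5)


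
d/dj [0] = 0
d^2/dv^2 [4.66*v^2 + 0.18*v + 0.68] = 9.32000000000000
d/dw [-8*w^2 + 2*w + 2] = 2 - 16*w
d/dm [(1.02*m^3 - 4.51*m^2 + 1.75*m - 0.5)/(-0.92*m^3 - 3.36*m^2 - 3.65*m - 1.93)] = (-7.5764*m^4 - 4.226*m^3 + 15.0557*m^2 + 14.0486*m - 5.2025)/(0.8464*m^6 + 6.1824*m^5 + 18.0056*m^4 + 28.0792*m^3 + 26.2921*m^2 + 14.089*m + 3.7249)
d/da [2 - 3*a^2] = -6*a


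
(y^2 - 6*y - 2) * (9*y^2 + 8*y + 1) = 9*y^4 - 46*y^3 - 65*y^2 - 22*y - 2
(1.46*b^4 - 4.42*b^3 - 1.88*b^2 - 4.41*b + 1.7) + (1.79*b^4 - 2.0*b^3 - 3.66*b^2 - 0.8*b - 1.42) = 3.25*b^4 - 6.42*b^3 - 5.54*b^2 - 5.21*b + 0.28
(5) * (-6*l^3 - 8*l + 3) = -30*l^3 - 40*l + 15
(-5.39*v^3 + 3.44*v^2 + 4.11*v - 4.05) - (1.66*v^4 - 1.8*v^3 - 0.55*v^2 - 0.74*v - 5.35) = -1.66*v^4 - 3.59*v^3 + 3.99*v^2 + 4.85*v + 1.3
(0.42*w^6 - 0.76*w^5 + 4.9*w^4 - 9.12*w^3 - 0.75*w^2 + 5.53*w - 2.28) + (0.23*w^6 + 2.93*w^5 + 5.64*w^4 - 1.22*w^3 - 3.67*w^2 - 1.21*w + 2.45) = 0.65*w^6 + 2.17*w^5 + 10.54*w^4 - 10.34*w^3 - 4.42*w^2 + 4.32*w + 0.17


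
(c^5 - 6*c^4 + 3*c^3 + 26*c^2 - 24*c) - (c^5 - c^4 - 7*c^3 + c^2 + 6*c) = -5*c^4 + 10*c^3 + 25*c^2 - 30*c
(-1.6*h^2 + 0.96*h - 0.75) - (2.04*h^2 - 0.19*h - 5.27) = -3.64*h^2 + 1.15*h + 4.52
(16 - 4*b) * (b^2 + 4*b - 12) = -4*b^3 + 112*b - 192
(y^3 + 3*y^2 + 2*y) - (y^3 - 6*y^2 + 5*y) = 9*y^2 - 3*y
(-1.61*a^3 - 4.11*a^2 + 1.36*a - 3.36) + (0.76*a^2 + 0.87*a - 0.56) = -1.61*a^3 - 3.35*a^2 + 2.23*a - 3.92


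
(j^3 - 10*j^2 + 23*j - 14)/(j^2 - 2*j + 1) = (j^2 - 9*j + 14)/(j - 1)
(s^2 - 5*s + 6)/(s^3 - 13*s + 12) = (s - 2)/(s^2 + 3*s - 4)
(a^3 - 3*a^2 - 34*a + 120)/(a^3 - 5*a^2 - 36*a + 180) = (a - 4)/(a - 6)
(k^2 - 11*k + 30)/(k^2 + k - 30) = (k - 6)/(k + 6)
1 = 1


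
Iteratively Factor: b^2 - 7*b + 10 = (b - 2)*(b - 5)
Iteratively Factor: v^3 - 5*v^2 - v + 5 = (v - 1)*(v^2 - 4*v - 5) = (v - 5)*(v - 1)*(v + 1)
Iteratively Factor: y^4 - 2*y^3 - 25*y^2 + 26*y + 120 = (y + 2)*(y^3 - 4*y^2 - 17*y + 60) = (y - 3)*(y + 2)*(y^2 - y - 20) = (y - 5)*(y - 3)*(y + 2)*(y + 4)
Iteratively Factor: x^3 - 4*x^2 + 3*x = (x)*(x^2 - 4*x + 3) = x*(x - 1)*(x - 3)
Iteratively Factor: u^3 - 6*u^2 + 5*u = (u - 1)*(u^2 - 5*u) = u*(u - 1)*(u - 5)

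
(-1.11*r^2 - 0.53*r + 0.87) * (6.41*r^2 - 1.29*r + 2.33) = -7.1151*r^4 - 1.9654*r^3 + 3.6741*r^2 - 2.3572*r + 2.0271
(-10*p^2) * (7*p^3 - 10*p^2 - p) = -70*p^5 + 100*p^4 + 10*p^3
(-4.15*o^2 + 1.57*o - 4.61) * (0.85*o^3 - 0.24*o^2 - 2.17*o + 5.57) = -3.5275*o^5 + 2.3305*o^4 + 4.7102*o^3 - 25.416*o^2 + 18.7486*o - 25.6777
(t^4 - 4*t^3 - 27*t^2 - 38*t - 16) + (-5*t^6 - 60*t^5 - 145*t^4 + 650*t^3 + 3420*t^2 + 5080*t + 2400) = -5*t^6 - 60*t^5 - 144*t^4 + 646*t^3 + 3393*t^2 + 5042*t + 2384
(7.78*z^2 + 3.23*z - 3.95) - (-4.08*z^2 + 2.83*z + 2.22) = 11.86*z^2 + 0.4*z - 6.17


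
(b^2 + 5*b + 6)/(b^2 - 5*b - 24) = (b + 2)/(b - 8)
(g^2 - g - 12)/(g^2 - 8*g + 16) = (g + 3)/(g - 4)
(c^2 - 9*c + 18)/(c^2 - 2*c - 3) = (c - 6)/(c + 1)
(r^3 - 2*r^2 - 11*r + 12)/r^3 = 1 - 2/r - 11/r^2 + 12/r^3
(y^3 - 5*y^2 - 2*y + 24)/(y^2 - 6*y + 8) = (y^2 - y - 6)/(y - 2)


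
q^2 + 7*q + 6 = (q + 1)*(q + 6)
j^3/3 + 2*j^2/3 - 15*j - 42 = (j/3 + 1)*(j - 7)*(j + 6)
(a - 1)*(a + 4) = a^2 + 3*a - 4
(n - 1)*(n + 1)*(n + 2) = n^3 + 2*n^2 - n - 2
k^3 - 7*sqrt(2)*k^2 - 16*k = k*(k - 8*sqrt(2))*(k + sqrt(2))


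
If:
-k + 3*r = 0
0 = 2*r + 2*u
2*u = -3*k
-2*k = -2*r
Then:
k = 0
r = 0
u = 0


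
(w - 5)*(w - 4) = w^2 - 9*w + 20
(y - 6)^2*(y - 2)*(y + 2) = y^4 - 12*y^3 + 32*y^2 + 48*y - 144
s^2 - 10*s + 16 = (s - 8)*(s - 2)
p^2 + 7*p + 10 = (p + 2)*(p + 5)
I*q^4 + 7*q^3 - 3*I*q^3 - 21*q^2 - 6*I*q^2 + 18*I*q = q*(q - 3)*(q - 6*I)*(I*q + 1)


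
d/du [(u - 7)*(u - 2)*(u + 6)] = 3*u^2 - 6*u - 40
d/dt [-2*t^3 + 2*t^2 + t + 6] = -6*t^2 + 4*t + 1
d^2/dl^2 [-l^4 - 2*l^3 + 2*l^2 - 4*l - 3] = -12*l^2 - 12*l + 4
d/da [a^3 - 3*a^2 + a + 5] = 3*a^2 - 6*a + 1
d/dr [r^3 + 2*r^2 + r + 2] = 3*r^2 + 4*r + 1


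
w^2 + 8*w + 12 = (w + 2)*(w + 6)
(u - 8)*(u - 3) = u^2 - 11*u + 24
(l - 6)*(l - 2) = l^2 - 8*l + 12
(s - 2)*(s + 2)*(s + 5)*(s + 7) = s^4 + 12*s^3 + 31*s^2 - 48*s - 140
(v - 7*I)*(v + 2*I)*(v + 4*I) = v^3 - I*v^2 + 34*v + 56*I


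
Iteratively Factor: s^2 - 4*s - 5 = (s - 5)*(s + 1)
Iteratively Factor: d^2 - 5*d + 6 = (d - 3)*(d - 2)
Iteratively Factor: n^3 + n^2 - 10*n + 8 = (n - 1)*(n^2 + 2*n - 8) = (n - 1)*(n + 4)*(n - 2)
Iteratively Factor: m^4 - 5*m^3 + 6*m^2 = (m - 3)*(m^3 - 2*m^2) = (m - 3)*(m - 2)*(m^2) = m*(m - 3)*(m - 2)*(m)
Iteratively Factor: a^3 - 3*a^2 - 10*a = (a - 5)*(a^2 + 2*a) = a*(a - 5)*(a + 2)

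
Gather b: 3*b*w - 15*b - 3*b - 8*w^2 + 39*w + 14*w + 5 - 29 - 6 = b*(3*w - 18) - 8*w^2 + 53*w - 30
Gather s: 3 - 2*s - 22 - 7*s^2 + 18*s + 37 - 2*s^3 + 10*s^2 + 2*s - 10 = -2*s^3 + 3*s^2 + 18*s + 8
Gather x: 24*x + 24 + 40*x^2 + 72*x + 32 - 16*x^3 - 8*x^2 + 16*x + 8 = -16*x^3 + 32*x^2 + 112*x + 64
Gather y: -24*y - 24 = -24*y - 24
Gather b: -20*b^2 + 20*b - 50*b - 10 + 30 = -20*b^2 - 30*b + 20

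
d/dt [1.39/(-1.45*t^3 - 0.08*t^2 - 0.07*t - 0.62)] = (6.0465*t^2 + 0.2224*t + 0.0973)/(1.45*t^3 + 0.08*t^2 + 0.07*t + 0.62)^2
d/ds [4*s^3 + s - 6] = 12*s^2 + 1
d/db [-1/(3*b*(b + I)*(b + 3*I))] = (b*(b + I) + b*(b + 3*I) + (b + I)*(b + 3*I))/(3*b^2*(b + I)^2*(b + 3*I)^2)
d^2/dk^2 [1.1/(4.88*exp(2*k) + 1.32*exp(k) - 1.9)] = (1.1*(9.76*exp(k) + 1.32)*(19.52*exp(k) + 2.64)*exp(k) - (21.472*exp(k) + 1.452)*(4.88*exp(2*k) + 1.32*exp(k) - 1.9))*exp(k)/(4.88*exp(2*k) + 1.32*exp(k) - 1.9)^3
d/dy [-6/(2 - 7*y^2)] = -84*y/(7*y^2 - 2)^2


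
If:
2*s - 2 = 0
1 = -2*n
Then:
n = -1/2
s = 1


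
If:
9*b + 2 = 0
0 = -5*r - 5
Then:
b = -2/9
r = -1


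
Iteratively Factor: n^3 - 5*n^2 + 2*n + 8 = (n + 1)*(n^2 - 6*n + 8) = (n - 2)*(n + 1)*(n - 4)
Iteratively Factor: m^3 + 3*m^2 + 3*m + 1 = (m + 1)*(m^2 + 2*m + 1) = (m + 1)^2*(m + 1)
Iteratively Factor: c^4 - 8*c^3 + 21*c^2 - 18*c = (c - 2)*(c^3 - 6*c^2 + 9*c) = c*(c - 2)*(c^2 - 6*c + 9) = c*(c - 3)*(c - 2)*(c - 3)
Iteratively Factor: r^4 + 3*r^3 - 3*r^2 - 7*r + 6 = (r - 1)*(r^3 + 4*r^2 + r - 6) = (r - 1)*(r + 2)*(r^2 + 2*r - 3) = (r - 1)*(r + 2)*(r + 3)*(r - 1)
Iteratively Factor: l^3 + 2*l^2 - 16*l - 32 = (l - 4)*(l^2 + 6*l + 8) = (l - 4)*(l + 4)*(l + 2)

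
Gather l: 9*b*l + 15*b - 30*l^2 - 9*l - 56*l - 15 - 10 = 15*b - 30*l^2 + l*(9*b - 65) - 25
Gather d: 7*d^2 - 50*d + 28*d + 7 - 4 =7*d^2 - 22*d + 3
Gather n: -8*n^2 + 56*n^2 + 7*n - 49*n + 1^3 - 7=48*n^2 - 42*n - 6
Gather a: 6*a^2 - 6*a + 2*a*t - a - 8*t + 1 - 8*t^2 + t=6*a^2 + a*(2*t - 7) - 8*t^2 - 7*t + 1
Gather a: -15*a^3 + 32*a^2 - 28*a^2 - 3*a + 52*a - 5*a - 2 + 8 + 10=-15*a^3 + 4*a^2 + 44*a + 16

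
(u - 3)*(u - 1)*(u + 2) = u^3 - 2*u^2 - 5*u + 6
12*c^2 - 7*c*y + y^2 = (-4*c + y)*(-3*c + y)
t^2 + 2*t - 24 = (t - 4)*(t + 6)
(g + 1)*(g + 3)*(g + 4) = g^3 + 8*g^2 + 19*g + 12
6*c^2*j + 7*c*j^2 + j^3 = j*(c + j)*(6*c + j)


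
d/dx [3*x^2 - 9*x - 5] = 6*x - 9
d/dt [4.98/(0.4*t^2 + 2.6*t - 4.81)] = (-3.984*t - 12.948)/(0.4*t^2 + 2.6*t - 4.81)^2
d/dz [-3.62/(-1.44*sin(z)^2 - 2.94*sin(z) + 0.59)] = -(10.4256*sin(z) + 10.6428)*cos(z)/(1.44*sin(z)^2 + 2.94*sin(z) - 0.59)^2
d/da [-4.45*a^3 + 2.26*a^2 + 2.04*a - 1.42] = -13.35*a^2 + 4.52*a + 2.04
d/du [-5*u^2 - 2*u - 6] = -10*u - 2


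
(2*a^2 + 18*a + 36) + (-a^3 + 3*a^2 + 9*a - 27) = -a^3 + 5*a^2 + 27*a + 9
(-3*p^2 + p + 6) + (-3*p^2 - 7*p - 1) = -6*p^2 - 6*p + 5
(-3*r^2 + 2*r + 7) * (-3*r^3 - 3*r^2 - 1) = 9*r^5 + 3*r^4 - 27*r^3 - 18*r^2 - 2*r - 7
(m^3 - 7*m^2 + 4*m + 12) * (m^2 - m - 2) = m^5 - 8*m^4 + 9*m^3 + 22*m^2 - 20*m - 24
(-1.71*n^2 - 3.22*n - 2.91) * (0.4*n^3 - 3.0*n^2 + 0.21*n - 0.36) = -0.684*n^5 + 3.842*n^4 + 8.1369*n^3 + 8.6694*n^2 + 0.5481*n + 1.0476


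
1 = 1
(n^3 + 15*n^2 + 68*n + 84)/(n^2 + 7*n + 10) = (n^2 + 13*n + 42)/(n + 5)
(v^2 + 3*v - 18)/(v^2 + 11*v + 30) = (v - 3)/(v + 5)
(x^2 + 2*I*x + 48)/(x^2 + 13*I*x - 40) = (x - 6*I)/(x + 5*I)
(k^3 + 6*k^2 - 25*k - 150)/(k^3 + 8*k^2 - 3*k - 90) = (k - 5)/(k - 3)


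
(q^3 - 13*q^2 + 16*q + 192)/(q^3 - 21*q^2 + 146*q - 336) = (q^2 - 5*q - 24)/(q^2 - 13*q + 42)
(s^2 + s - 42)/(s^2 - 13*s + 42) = (s + 7)/(s - 7)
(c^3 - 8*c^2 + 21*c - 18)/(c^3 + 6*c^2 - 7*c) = (c^3 - 8*c^2 + 21*c - 18)/(c*(c^2 + 6*c - 7))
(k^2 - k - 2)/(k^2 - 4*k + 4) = (k + 1)/(k - 2)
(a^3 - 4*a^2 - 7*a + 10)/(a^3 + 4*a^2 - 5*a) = (a^2 - 3*a - 10)/(a*(a + 5))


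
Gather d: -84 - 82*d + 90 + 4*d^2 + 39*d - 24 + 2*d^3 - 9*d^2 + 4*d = 2*d^3 - 5*d^2 - 39*d - 18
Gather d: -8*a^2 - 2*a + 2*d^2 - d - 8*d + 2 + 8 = -8*a^2 - 2*a + 2*d^2 - 9*d + 10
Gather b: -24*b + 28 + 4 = 32 - 24*b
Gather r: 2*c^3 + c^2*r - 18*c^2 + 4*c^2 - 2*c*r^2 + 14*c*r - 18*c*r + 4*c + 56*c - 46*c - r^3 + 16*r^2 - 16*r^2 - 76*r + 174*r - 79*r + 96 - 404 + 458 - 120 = 2*c^3 - 14*c^2 - 2*c*r^2 + 14*c - r^3 + r*(c^2 - 4*c + 19) + 30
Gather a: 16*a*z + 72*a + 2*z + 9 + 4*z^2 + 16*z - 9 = a*(16*z + 72) + 4*z^2 + 18*z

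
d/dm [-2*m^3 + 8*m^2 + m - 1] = -6*m^2 + 16*m + 1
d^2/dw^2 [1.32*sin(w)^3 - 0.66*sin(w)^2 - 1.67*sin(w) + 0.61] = 0.68*sin(w) + 2.97*sin(3*w) - 1.32*cos(2*w)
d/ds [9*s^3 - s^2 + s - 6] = 27*s^2 - 2*s + 1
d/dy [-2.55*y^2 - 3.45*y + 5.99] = -5.1*y - 3.45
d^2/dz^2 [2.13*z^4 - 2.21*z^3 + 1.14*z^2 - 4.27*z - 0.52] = 25.56*z^2 - 13.26*z + 2.28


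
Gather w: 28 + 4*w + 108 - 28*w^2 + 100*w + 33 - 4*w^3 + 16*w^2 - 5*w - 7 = -4*w^3 - 12*w^2 + 99*w + 162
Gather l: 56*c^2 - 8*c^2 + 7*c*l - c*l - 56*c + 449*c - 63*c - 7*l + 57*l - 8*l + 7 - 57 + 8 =48*c^2 + 330*c + l*(6*c + 42) - 42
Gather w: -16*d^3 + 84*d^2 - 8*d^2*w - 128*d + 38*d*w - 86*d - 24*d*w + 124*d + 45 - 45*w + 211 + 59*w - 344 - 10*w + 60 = -16*d^3 + 84*d^2 - 90*d + w*(-8*d^2 + 14*d + 4) - 28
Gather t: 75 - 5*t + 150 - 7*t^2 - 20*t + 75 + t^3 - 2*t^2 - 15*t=t^3 - 9*t^2 - 40*t + 300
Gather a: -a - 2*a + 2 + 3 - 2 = 3 - 3*a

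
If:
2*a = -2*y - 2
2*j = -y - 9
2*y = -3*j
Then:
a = -28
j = -18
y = 27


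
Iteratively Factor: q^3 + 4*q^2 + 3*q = (q)*(q^2 + 4*q + 3) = q*(q + 3)*(q + 1)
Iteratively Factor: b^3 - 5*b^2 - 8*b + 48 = (b + 3)*(b^2 - 8*b + 16) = (b - 4)*(b + 3)*(b - 4)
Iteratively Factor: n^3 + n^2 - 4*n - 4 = (n - 2)*(n^2 + 3*n + 2) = (n - 2)*(n + 1)*(n + 2)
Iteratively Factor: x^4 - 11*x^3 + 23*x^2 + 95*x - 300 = (x - 5)*(x^3 - 6*x^2 - 7*x + 60) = (x - 5)*(x - 4)*(x^2 - 2*x - 15) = (x - 5)*(x - 4)*(x + 3)*(x - 5)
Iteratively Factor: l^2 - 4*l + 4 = (l - 2)*(l - 2)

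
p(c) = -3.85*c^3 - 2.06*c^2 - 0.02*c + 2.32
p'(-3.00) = -91.61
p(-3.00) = 87.79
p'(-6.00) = -391.10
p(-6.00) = 759.88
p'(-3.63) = -137.26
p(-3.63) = 159.40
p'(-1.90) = -33.89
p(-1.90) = 21.33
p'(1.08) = -17.94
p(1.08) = -4.95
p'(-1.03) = -8.03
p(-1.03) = 4.36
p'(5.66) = -393.35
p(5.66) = -761.87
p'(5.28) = -343.77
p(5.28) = -621.93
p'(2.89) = -108.39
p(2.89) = -107.87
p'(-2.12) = -43.20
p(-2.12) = 29.79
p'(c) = -11.55*c^2 - 4.12*c - 0.02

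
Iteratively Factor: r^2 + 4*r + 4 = (r + 2)*(r + 2)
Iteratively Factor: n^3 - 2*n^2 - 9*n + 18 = (n - 3)*(n^2 + n - 6) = (n - 3)*(n - 2)*(n + 3)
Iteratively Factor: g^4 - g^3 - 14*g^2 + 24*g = (g - 2)*(g^3 + g^2 - 12*g) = (g - 3)*(g - 2)*(g^2 + 4*g) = g*(g - 3)*(g - 2)*(g + 4)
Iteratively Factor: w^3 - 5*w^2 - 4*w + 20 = (w + 2)*(w^2 - 7*w + 10) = (w - 2)*(w + 2)*(w - 5)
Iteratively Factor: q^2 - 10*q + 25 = (q - 5)*(q - 5)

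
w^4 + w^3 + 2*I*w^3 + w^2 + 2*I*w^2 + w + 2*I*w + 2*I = (w + 1)*(w - I)*(w + I)*(w + 2*I)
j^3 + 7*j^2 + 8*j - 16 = (j - 1)*(j + 4)^2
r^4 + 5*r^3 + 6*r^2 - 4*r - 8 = (r - 1)*(r + 2)^3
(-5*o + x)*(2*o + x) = -10*o^2 - 3*o*x + x^2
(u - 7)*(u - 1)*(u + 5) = u^3 - 3*u^2 - 33*u + 35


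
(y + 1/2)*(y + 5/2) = y^2 + 3*y + 5/4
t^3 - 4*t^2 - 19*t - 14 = (t - 7)*(t + 1)*(t + 2)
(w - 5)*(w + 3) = w^2 - 2*w - 15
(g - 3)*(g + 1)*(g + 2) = g^3 - 7*g - 6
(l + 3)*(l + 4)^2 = l^3 + 11*l^2 + 40*l + 48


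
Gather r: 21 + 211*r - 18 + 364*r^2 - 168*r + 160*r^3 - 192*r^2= 160*r^3 + 172*r^2 + 43*r + 3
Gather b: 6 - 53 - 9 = -56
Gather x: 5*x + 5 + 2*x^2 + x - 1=2*x^2 + 6*x + 4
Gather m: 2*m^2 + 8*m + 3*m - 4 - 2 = 2*m^2 + 11*m - 6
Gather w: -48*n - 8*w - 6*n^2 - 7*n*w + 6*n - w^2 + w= -6*n^2 - 42*n - w^2 + w*(-7*n - 7)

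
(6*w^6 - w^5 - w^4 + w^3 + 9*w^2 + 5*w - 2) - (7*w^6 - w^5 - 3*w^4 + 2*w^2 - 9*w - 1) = -w^6 + 2*w^4 + w^3 + 7*w^2 + 14*w - 1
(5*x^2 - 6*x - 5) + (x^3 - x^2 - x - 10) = x^3 + 4*x^2 - 7*x - 15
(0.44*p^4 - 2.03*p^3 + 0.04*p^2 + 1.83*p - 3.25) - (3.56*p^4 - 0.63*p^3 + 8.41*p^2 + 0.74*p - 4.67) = -3.12*p^4 - 1.4*p^3 - 8.37*p^2 + 1.09*p + 1.42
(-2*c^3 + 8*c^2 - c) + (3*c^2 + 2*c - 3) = -2*c^3 + 11*c^2 + c - 3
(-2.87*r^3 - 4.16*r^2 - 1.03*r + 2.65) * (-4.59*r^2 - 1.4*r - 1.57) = 13.1733*r^5 + 23.1124*r^4 + 15.0576*r^3 - 4.1903*r^2 - 2.0929*r - 4.1605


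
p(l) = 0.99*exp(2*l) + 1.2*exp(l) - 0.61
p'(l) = 1.98*exp(2*l) + 1.2*exp(l)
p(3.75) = 1840.38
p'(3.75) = 3630.95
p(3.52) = 1169.91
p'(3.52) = 2300.49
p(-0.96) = -0.01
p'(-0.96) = 0.75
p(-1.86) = -0.40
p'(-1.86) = 0.23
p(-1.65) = -0.34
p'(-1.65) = 0.30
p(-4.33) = -0.59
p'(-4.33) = 0.02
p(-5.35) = -0.60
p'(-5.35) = 0.01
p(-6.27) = -0.61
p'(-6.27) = 0.00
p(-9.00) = -0.61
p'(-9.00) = 0.00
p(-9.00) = -0.61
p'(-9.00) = 0.00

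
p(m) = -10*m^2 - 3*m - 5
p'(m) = -20*m - 3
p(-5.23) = -262.84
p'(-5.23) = 101.60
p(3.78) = -159.22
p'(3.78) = -78.60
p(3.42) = -132.22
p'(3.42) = -71.40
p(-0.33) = -5.10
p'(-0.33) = 3.60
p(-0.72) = -8.02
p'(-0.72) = 11.40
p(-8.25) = -660.88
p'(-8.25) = 162.00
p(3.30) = -123.80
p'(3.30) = -69.00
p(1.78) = -42.02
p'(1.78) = -38.60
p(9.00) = -842.00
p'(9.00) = -183.00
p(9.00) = -842.00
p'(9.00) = -183.00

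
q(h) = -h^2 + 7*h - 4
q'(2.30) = 2.40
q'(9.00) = -11.00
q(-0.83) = -10.50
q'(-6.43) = 19.86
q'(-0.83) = 8.66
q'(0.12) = 6.76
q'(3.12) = 0.76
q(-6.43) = -90.35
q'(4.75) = -2.50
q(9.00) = -22.00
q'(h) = 7 - 2*h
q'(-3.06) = 13.12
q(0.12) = -3.17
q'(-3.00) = 13.00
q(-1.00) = -12.00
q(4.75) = 6.69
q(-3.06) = -34.78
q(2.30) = 6.81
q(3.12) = 8.11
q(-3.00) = -34.00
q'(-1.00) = 9.00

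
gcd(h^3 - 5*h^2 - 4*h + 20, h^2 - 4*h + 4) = h - 2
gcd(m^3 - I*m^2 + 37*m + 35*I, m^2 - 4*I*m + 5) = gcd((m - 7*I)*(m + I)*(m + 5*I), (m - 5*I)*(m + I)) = m + I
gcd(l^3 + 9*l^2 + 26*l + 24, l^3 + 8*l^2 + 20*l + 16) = l^2 + 6*l + 8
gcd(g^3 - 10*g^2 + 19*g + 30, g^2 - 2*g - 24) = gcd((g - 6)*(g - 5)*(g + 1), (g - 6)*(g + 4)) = g - 6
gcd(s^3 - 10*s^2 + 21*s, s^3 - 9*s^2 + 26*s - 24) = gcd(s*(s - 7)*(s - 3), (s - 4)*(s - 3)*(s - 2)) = s - 3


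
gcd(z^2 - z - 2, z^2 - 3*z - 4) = z + 1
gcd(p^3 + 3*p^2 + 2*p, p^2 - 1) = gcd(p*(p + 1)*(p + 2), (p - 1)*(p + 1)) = p + 1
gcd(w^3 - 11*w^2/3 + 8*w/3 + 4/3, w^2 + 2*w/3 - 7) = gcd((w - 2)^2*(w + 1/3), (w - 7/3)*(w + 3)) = 1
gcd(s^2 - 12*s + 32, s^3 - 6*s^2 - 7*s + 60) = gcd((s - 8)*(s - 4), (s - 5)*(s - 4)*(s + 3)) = s - 4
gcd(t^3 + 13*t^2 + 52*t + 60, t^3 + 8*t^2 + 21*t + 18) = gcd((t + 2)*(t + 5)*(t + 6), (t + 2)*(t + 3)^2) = t + 2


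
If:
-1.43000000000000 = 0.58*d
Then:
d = -2.47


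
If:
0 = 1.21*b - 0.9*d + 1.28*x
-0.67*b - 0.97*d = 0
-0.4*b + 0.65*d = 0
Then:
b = 0.00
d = 0.00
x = 0.00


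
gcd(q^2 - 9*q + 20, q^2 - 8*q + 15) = q - 5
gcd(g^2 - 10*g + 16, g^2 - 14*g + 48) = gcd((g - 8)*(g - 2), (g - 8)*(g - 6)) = g - 8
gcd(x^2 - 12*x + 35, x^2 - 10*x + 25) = x - 5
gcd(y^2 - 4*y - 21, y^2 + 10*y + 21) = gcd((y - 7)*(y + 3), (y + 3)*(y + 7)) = y + 3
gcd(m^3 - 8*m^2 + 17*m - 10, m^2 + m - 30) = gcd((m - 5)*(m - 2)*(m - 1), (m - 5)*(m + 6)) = m - 5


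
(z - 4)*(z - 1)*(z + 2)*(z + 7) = z^4 + 4*z^3 - 27*z^2 - 34*z + 56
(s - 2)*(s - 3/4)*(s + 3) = s^3 + s^2/4 - 27*s/4 + 9/2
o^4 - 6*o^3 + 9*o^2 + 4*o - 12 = (o - 3)*(o - 2)^2*(o + 1)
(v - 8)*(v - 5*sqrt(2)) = v^2 - 8*v - 5*sqrt(2)*v + 40*sqrt(2)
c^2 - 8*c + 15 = (c - 5)*(c - 3)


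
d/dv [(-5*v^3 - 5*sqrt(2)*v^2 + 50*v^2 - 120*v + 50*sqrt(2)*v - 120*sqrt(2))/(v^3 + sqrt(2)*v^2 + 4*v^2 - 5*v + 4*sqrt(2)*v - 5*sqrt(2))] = 10*(-7*v^2 + 29*v + 23)/(v^4 + 8*v^3 + 6*v^2 - 40*v + 25)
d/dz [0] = 0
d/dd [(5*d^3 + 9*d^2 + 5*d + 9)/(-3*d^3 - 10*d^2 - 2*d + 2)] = (-23*d^4 + 10*d^3 + 143*d^2 + 216*d + 28)/(9*d^6 + 60*d^5 + 112*d^4 + 28*d^3 - 36*d^2 - 8*d + 4)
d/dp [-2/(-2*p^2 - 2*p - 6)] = (-2*p - 1)/(p^2 + p + 3)^2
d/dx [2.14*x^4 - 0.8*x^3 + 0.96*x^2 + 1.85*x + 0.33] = 8.56*x^3 - 2.4*x^2 + 1.92*x + 1.85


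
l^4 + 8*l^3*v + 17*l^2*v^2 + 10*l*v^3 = l*(l + v)*(l + 2*v)*(l + 5*v)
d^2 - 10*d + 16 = (d - 8)*(d - 2)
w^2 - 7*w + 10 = (w - 5)*(w - 2)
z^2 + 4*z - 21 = (z - 3)*(z + 7)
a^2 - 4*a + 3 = (a - 3)*(a - 1)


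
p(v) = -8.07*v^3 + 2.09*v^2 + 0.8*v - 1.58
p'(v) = -24.21*v^2 + 4.18*v + 0.8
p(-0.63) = 0.76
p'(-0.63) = -11.44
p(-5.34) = 1282.59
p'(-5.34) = -711.88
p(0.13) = -1.46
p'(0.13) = 0.93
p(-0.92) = 5.74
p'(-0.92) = -23.54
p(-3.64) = 412.40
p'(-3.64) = -335.19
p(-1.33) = 20.04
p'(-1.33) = -47.58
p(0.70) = -2.76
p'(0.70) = -8.14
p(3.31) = -268.69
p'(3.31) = -250.61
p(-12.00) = 14234.74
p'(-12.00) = -3535.60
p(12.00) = -13635.98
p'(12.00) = -3435.28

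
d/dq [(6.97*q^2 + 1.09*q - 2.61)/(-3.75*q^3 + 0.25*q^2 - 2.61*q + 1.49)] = (26.1375*q^4 + 8.175*q^3 - 47.8267*q^2 + 22.0756*q - 5.188)/(14.0625*q^6 - 1.875*q^5 + 19.6375*q^4 - 12.48*q^3 + 7.5571*q^2 - 7.7778*q + 2.2201)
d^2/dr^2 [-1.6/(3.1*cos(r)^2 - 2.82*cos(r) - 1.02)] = (-61.504*(1 - cos(r)^2)^2 + 41.9616*cos(r)^3 - 63.71264*cos(r)^2 - 79.32096*cos(r) + 97.07008)/(-3.1*cos(r)^2 + 2.82*cos(r) + 1.02)^3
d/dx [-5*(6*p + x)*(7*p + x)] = -65*p - 10*x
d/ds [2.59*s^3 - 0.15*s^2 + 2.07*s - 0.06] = 7.77*s^2 - 0.3*s + 2.07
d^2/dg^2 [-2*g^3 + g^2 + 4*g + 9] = 2 - 12*g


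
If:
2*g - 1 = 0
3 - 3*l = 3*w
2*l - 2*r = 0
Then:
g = 1/2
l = 1 - w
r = 1 - w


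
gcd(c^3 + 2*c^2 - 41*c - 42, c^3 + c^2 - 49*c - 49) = c^2 + 8*c + 7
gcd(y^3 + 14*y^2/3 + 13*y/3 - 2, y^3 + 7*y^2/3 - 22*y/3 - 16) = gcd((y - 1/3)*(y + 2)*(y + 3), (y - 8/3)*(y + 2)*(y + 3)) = y^2 + 5*y + 6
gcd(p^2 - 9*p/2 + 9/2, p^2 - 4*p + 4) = 1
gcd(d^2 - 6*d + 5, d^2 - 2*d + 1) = d - 1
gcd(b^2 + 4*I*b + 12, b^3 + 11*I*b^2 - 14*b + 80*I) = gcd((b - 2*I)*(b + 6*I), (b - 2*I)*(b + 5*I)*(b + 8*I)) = b - 2*I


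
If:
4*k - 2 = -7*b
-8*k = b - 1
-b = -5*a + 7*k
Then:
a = 47/260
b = 3/13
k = 5/52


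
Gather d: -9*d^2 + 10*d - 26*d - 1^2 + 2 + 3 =-9*d^2 - 16*d + 4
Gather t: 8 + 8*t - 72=8*t - 64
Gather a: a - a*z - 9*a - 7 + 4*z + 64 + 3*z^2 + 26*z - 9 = a*(-z - 8) + 3*z^2 + 30*z + 48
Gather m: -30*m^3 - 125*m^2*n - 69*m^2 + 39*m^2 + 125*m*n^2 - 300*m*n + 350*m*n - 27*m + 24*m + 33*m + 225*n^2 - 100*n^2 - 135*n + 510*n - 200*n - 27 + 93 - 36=-30*m^3 + m^2*(-125*n - 30) + m*(125*n^2 + 50*n + 30) + 125*n^2 + 175*n + 30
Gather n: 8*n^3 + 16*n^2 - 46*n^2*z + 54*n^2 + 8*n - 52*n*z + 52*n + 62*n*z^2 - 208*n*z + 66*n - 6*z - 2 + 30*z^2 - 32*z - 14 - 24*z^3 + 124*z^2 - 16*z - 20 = 8*n^3 + n^2*(70 - 46*z) + n*(62*z^2 - 260*z + 126) - 24*z^3 + 154*z^2 - 54*z - 36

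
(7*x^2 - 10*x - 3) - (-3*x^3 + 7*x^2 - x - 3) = 3*x^3 - 9*x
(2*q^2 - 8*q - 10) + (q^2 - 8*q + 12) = 3*q^2 - 16*q + 2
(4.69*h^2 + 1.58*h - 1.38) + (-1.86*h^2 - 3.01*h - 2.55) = 2.83*h^2 - 1.43*h - 3.93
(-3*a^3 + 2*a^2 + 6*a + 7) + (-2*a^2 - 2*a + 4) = -3*a^3 + 4*a + 11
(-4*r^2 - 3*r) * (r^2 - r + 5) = -4*r^4 + r^3 - 17*r^2 - 15*r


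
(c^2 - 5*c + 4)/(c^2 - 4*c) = (c - 1)/c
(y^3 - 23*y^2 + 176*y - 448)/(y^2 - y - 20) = (-y^3 + 23*y^2 - 176*y + 448)/(-y^2 + y + 20)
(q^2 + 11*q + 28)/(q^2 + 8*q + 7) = (q + 4)/(q + 1)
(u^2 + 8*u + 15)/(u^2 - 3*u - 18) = (u + 5)/(u - 6)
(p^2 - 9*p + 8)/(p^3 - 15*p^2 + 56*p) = (p - 1)/(p*(p - 7))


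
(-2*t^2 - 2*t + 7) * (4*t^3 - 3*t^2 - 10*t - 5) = -8*t^5 - 2*t^4 + 54*t^3 + 9*t^2 - 60*t - 35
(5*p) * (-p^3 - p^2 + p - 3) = -5*p^4 - 5*p^3 + 5*p^2 - 15*p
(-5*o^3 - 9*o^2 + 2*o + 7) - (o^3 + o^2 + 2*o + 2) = -6*o^3 - 10*o^2 + 5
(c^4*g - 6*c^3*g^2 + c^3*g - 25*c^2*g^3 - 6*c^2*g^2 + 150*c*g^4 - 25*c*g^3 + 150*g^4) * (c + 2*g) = c^5*g - 4*c^4*g^2 + c^4*g - 37*c^3*g^3 - 4*c^3*g^2 + 100*c^2*g^4 - 37*c^2*g^3 + 300*c*g^5 + 100*c*g^4 + 300*g^5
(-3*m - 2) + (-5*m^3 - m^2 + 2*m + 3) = -5*m^3 - m^2 - m + 1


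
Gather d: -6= -6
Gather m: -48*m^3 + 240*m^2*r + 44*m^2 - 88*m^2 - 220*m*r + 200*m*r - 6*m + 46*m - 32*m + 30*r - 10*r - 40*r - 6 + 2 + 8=-48*m^3 + m^2*(240*r - 44) + m*(8 - 20*r) - 20*r + 4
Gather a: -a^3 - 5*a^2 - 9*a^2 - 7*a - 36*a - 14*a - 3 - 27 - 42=-a^3 - 14*a^2 - 57*a - 72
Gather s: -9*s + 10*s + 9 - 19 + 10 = s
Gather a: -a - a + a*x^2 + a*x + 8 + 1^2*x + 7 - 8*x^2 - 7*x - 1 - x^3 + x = a*(x^2 + x - 2) - x^3 - 8*x^2 - 5*x + 14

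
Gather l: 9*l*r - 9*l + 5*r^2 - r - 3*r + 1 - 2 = l*(9*r - 9) + 5*r^2 - 4*r - 1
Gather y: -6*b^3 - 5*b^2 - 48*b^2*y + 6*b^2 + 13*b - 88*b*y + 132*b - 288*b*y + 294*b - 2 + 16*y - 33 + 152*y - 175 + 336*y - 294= -6*b^3 + b^2 + 439*b + y*(-48*b^2 - 376*b + 504) - 504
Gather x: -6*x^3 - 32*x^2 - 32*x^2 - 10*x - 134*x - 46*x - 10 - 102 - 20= -6*x^3 - 64*x^2 - 190*x - 132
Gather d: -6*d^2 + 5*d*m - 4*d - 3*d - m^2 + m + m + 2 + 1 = -6*d^2 + d*(5*m - 7) - m^2 + 2*m + 3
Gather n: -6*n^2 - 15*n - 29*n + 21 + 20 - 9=-6*n^2 - 44*n + 32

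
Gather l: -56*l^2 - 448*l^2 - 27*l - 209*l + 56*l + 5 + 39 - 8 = -504*l^2 - 180*l + 36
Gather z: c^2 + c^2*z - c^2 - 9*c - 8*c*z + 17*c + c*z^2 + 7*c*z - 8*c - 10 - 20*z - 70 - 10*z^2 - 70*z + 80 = z^2*(c - 10) + z*(c^2 - c - 90)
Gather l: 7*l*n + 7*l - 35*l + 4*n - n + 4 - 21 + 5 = l*(7*n - 28) + 3*n - 12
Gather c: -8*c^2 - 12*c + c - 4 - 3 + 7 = -8*c^2 - 11*c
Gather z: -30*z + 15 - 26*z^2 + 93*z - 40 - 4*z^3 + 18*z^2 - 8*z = -4*z^3 - 8*z^2 + 55*z - 25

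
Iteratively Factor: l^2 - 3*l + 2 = (l - 2)*(l - 1)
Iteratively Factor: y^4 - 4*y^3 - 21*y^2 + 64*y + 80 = (y - 4)*(y^3 - 21*y - 20) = (y - 4)*(y + 1)*(y^2 - y - 20) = (y - 5)*(y - 4)*(y + 1)*(y + 4)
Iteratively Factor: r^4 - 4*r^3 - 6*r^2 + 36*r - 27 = (r - 3)*(r^3 - r^2 - 9*r + 9) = (r - 3)^2*(r^2 + 2*r - 3) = (r - 3)^2*(r + 3)*(r - 1)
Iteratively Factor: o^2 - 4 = (o - 2)*(o + 2)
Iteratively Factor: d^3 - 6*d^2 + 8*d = (d - 2)*(d^2 - 4*d) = (d - 4)*(d - 2)*(d)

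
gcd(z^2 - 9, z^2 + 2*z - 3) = z + 3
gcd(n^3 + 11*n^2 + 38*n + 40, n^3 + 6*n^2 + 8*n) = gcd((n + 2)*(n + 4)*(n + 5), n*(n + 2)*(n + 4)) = n^2 + 6*n + 8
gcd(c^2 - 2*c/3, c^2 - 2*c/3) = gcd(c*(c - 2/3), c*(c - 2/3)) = c^2 - 2*c/3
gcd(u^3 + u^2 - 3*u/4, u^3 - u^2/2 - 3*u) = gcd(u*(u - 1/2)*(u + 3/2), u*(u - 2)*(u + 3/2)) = u^2 + 3*u/2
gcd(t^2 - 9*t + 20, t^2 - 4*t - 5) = t - 5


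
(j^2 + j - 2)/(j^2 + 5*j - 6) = (j + 2)/(j + 6)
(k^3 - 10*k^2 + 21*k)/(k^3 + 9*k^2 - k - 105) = k*(k - 7)/(k^2 + 12*k + 35)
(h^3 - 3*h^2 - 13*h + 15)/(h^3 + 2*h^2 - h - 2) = (h^2 - 2*h - 15)/(h^2 + 3*h + 2)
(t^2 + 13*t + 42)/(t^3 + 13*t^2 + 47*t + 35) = (t + 6)/(t^2 + 6*t + 5)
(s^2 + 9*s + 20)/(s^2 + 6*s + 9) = (s^2 + 9*s + 20)/(s^2 + 6*s + 9)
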